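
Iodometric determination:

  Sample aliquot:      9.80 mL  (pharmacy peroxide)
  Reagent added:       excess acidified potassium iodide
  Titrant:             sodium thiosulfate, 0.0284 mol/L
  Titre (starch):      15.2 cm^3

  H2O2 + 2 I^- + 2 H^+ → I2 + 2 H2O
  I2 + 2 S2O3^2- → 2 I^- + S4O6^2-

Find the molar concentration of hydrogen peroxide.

0.0220 mol/L

n(S2O3^2-) = 0.0152 × 0.0284 = 4.32 × 10^-4 mol
n(I2) = n(S2O3^2-)/2 = 2.16 × 10^-4 mol
n(H2O2) in the aliquot = 2.16 × 10^-4 mol (1:1 ratio)
[H2O2] = 2.16 × 10^-4 / 0.00980 = 0.0220 mol/L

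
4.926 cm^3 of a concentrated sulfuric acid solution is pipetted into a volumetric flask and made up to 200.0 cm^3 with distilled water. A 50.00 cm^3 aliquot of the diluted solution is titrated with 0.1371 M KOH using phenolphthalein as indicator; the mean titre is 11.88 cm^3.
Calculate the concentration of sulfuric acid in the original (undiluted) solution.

0.6613 M

H2SO4 + 2 KOH → K2SO4 + 2 H2O
n(KOH) = 0.01188 × 0.1371 = 1.629 × 10^-3 mol
From the 1:2 ratio, n(H2SO4) in the aliquot = 1/2 × 1.629 × 10^-3 = 8.144 × 10^-4 mol
[H2SO4]_dilute = 8.144 × 10^-4 / 0.05000 = 0.01629 mol/L
Dilution factor = 200.0 / 4.926 = 40.60
[H2SO4]_stock = 0.01629 × 40.60 = 0.6613 mol/L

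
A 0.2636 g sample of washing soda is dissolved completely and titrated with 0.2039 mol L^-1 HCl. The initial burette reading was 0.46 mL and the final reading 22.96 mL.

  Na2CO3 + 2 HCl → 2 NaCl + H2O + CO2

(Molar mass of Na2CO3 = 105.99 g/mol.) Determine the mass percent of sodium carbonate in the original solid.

92.23 %

n(HCl) = 0.02250 L × 0.2039 mol/L = 4.588 × 10^-3 mol
From the 1:2 ratio, n(Na2CO3) = 1/2 × 4.588 × 10^-3 = 2.294 × 10^-3 mol
mass of Na2CO3 = 2.294 × 10^-3 × 105.99 g/mol = 0.2431 g
% Na2CO3 = 0.2431 / 0.2636 × 100 = 92.23 %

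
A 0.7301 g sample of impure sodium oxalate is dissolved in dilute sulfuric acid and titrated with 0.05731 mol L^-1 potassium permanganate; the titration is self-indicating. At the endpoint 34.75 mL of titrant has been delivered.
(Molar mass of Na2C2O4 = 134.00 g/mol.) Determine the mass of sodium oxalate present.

2 MnO4^- + 5 C2O4^2- + 16 H^+ → 2 Mn^2+ + 10 CO2 + 8 H2O
n(KMnO4) = 0.03475 L × 0.05731 mol/L = 1.992 × 10^-3 mol
From the 5:2 ratio, n(Na2C2O4) = 5/2 × 1.992 × 10^-3 = 4.979 × 10^-3 mol
mass of Na2C2O4 = 4.979 × 10^-3 × 134.00 g/mol = 0.6672 g

0.6672 g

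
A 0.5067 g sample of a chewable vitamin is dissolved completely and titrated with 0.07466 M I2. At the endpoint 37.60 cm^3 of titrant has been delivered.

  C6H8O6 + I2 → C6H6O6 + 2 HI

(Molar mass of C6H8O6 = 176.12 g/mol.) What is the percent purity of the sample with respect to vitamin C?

97.57 %

n(I2) = 0.03760 L × 0.07466 mol/L = 2.807 × 10^-3 mol
n(C6H8O6) = 2.807 × 10^-3 mol (1:1 ratio)
mass of C6H8O6 = 2.807 × 10^-3 × 176.12 g/mol = 0.4944 g
% C6H8O6 = 0.4944 / 0.5067 × 100 = 97.57 %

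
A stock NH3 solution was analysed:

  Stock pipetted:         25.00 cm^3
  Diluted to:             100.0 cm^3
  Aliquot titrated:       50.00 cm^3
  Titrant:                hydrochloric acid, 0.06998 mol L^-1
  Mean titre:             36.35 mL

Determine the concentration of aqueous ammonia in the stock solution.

0.2035 mol/L

NH3 + HCl → NH4Cl
n(HCl) = 0.03635 × 0.06998 = 2.544 × 10^-3 mol
n(NH3) in the aliquot = 2.544 × 10^-3 mol (1:1 ratio)
[NH3]_dilute = 2.544 × 10^-3 / 0.05000 = 0.05088 mol/L
Dilution factor = 100.0 / 25.00 = 4.000
[NH3]_stock = 0.05088 × 4.000 = 0.2035 mol/L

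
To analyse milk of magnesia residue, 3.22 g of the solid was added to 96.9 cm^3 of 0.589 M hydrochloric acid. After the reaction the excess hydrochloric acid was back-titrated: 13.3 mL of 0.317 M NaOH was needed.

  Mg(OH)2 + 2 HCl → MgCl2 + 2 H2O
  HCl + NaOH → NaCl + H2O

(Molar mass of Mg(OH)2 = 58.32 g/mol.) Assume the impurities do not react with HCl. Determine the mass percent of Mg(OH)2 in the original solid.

47.9 %

n(HCl) added = 0.0969 × 0.589 = 0.0571 mol
n(NaOH) used in back-titration = 0.0133 × 0.317 = 4.22 × 10^-3 mol
n(HCl) left over = 4.22 × 10^-3 mol (1:1 ratio)
n(HCl) consumed by analyte = 0.0571 − 4.22 × 10^-3 = 0.0529 mol
From the 1:2 ratio, n(Mg(OH)2) = 1/2 × 0.0529 = 0.0264 mol
mass of Mg(OH)2 = 0.0264 × 58.32 = 1.54 g
% Mg(OH)2 = 1.54 / 3.22 × 100 = 47.9 %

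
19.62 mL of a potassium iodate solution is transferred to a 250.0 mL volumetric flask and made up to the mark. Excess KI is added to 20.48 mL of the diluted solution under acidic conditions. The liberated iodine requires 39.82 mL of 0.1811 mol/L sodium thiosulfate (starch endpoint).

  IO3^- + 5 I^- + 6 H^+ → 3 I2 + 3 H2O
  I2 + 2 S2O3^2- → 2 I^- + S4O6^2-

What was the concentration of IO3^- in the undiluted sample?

n(S2O3^2-) = 0.03982 × 0.1811 = 7.211 × 10^-3 mol
n(I2) = n(S2O3^2-)/2 = 3.606 × 10^-3 mol
From the 1:3 ratio, n(IO3^-) in the aliquot = 1/3 × 3.606 × 10^-3 = 1.202 × 10^-3 mol
[IO3^-]_dilute = 1.202 × 10^-3 / 0.02048 = 0.05869 mol/L
[IO3^-]_original = 0.05869 × 250.0/19.62 = 0.7478 mol/L

0.7478 mol/L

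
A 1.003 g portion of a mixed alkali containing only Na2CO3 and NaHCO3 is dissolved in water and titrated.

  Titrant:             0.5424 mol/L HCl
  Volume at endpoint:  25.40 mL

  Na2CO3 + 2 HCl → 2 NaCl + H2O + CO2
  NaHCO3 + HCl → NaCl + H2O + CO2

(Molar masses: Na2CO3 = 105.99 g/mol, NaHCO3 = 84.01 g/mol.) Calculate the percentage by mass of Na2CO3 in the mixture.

n(HCl) = 0.02540 × 0.5424 = 0.01378 mol
Let x = n(Na2CO3), y = n(NaHCO3).
Titrant: 2x + 1y = 0.01378;  mass: 105.99x + 84.01y = 1.003
Solving, x = 2.489 × 10^-3 mol, y = 8.799 × 10^-3 mol
mass of Na2CO3 = 2.489 × 10^-3 × 105.99 = 0.2638 g
% Na2CO3 = 0.2638 / 1.003 × 100 = 26.30 %

26.30 %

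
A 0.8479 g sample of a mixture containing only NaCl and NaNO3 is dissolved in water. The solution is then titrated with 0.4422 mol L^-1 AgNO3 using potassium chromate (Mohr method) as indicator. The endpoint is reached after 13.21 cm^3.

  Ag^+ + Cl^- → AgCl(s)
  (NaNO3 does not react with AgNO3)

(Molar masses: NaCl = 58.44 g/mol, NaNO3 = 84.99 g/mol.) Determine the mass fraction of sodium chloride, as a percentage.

n(AgNO3) = 0.01321 × 0.4422 = 5.841 × 10^-3 mol
Let x = n(NaCl), y = n(NaNO3).
Titrant: 1x = 5.841 × 10^-3;  mass: 58.44x + 84.99y = 0.8479
Solving, x = 5.841 × 10^-3 mol, y = 5.960 × 10^-3 mol
mass of NaCl = 5.841 × 10^-3 × 58.44 = 0.3414 g
% NaCl = 0.3414 / 0.8479 × 100 = 40.26 %

40.26 %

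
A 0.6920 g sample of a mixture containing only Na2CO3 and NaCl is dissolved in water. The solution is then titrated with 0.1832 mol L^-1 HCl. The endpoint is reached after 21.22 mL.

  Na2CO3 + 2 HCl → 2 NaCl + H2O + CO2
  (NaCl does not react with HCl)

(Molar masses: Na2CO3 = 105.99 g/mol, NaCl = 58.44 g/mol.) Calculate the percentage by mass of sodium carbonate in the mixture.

29.77 %

n(HCl) = 0.02122 × 0.1832 = 3.888 × 10^-3 mol
Let x = n(Na2CO3), y = n(NaCl).
Titrant: 2x = 3.888 × 10^-3;  mass: 105.99x + 58.44y = 0.6920
Solving, x = 1.944 × 10^-3 mol, y = 8.316 × 10^-3 mol
mass of Na2CO3 = 1.944 × 10^-3 × 105.99 = 0.2060 g
% Na2CO3 = 0.2060 / 0.6920 × 100 = 29.77 %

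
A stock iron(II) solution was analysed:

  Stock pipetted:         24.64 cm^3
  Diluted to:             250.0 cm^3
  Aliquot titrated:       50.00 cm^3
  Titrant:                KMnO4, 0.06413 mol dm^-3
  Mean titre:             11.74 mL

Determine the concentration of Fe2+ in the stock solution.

0.7639 mol/L

MnO4^- + 5 Fe^2+ + 8 H^+ → Mn^2+ + 5 Fe^3+ + 4 H2O
n(KMnO4) = 0.01174 × 0.06413 = 7.529 × 10^-4 mol
From the 5:1 ratio, n(Fe2+) in the aliquot = 5/1 × 7.529 × 10^-4 = 3.764 × 10^-3 mol
[Fe2+]_dilute = 3.764 × 10^-3 / 0.05000 = 0.07529 mol/L
Dilution factor = 250.0 / 24.64 = 10.15
[Fe2+]_stock = 0.07529 × 10.15 = 0.7639 mol/L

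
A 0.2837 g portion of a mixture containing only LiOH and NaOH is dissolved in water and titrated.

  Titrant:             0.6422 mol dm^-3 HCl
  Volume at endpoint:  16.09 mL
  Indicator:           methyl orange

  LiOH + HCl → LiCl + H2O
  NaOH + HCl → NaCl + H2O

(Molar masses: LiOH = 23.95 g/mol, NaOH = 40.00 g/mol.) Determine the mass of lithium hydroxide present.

0.1934 g

n(HCl) = 0.01609 × 0.6422 = 0.01033 mol
Let x = n(LiOH), y = n(NaOH).
Titrant: 1x + 1y = 0.01033;  mass: 23.95x + 40.00y = 0.2837
Solving, x = 8.076 × 10^-3 mol, y = 2.257 × 10^-3 mol
mass of LiOH = 8.076 × 10^-3 × 23.95 = 0.1934 g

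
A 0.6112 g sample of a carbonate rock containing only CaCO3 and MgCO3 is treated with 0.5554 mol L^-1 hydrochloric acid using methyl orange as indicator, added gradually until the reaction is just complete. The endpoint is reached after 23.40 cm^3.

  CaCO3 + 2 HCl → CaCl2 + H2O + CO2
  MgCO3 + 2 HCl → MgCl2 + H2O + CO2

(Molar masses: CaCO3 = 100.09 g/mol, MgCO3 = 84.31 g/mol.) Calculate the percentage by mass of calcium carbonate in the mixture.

n(HCl) = 0.02340 × 0.5554 = 0.01300 mol
Let x = n(CaCO3), y = n(MgCO3).
Titrant: 2x + 2y = 0.01300;  mass: 100.09x + 84.31y = 0.6112
Solving, x = 4.014 × 10^-3 mol, y = 2.484 × 10^-3 mol
mass of CaCO3 = 4.014 × 10^-3 × 100.09 = 0.4017 g
% CaCO3 = 0.4017 / 0.6112 × 100 = 65.73 %

65.73 %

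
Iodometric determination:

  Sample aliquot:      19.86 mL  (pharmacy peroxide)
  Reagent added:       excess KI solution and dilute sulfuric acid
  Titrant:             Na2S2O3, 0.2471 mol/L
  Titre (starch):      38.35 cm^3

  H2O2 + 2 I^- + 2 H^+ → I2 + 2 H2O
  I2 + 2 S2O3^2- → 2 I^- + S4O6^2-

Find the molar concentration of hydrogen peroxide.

n(S2O3^2-) = 0.03835 × 0.2471 = 9.476 × 10^-3 mol
n(I2) = n(S2O3^2-)/2 = 4.738 × 10^-3 mol
n(H2O2) in the aliquot = 4.738 × 10^-3 mol (1:1 ratio)
[H2O2] = 4.738 × 10^-3 / 0.01986 = 0.2386 mol/L

0.2386 mol/L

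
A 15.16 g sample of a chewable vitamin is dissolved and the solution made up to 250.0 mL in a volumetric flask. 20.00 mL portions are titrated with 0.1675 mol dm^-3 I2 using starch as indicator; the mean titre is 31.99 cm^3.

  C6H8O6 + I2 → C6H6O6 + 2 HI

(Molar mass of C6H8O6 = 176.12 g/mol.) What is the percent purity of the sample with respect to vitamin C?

77.81 %

n(I2) per titration = 0.03199 × 0.1675 = 5.358 × 10^-3 mol
n(C6H8O6) in each aliquot = 5.358 × 10^-3 mol (1:1 ratio)
n(C6H8O6) in the whole flask = 5.358 × 10^-3 × 250.0/20.00 = 0.06698 mol
mass of C6H8O6 = 0.06698 × 176.12 = 11.80 g
% C6H8O6 = 11.80 / 15.16 × 100 = 77.81 %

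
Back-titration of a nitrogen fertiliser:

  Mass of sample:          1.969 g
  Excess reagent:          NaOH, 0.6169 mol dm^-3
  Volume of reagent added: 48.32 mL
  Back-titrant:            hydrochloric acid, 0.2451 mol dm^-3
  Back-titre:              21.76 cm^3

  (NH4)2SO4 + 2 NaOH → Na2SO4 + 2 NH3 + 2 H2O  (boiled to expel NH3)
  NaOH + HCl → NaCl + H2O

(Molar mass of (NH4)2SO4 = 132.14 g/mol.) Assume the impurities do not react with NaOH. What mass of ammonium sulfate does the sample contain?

n(NaOH) added = 0.04832 × 0.6169 = 0.02981 mol
n(HCl) used in back-titration = 0.02176 × 0.2451 = 5.333 × 10^-3 mol
n(NaOH) left over = 5.333 × 10^-3 mol (1:1 ratio)
n(NaOH) consumed by analyte = 0.02981 − 5.333 × 10^-3 = 0.02448 mol
From the 1:2 ratio, n((NH4)2SO4) = 1/2 × 0.02448 = 0.01224 mol
mass of (NH4)2SO4 = 0.01224 × 132.14 = 1.617 g

1.617 g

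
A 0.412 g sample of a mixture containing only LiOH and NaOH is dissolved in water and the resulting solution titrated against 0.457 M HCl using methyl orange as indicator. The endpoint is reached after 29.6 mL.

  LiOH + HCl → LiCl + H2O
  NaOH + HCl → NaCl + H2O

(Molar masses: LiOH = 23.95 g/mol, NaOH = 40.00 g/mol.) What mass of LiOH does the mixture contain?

n(HCl) = 0.0296 × 0.457 = 0.0135 mol
Let x = n(LiOH), y = n(NaOH).
Titrant: 1x + 1y = 0.0135;  mass: 23.95x + 40.00y = 0.412
Solving, x = 8.04 × 10^-3 mol, y = 5.48 × 10^-3 mol
mass of LiOH = 8.04 × 10^-3 × 23.95 = 0.193 g

0.193 g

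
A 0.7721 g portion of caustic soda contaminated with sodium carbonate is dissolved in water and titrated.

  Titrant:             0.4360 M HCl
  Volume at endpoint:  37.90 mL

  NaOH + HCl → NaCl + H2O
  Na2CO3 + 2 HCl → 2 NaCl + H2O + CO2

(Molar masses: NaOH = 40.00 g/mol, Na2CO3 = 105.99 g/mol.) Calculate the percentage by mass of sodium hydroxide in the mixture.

41.31 %

n(HCl) = 0.03790 × 0.4360 = 0.01652 mol
Let x = n(NaOH), y = n(Na2CO3).
Titrant: 1x + 2y = 0.01652;  mass: 40.00x + 105.99y = 0.7721
Solving, x = 7.973 × 10^-3 mol, y = 4.276 × 10^-3 mol
mass of NaOH = 7.973 × 10^-3 × 40.00 = 0.3189 g
% NaOH = 0.3189 / 0.7721 × 100 = 41.31 %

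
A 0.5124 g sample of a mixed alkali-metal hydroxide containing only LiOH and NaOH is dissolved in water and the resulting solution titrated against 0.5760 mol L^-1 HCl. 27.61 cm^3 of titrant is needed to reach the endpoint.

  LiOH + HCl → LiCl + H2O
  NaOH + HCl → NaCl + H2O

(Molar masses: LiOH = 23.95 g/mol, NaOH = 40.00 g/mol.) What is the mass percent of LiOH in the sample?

36.03 %

n(HCl) = 0.02761 × 0.5760 = 0.01590 mol
Let x = n(LiOH), y = n(NaOH).
Titrant: 1x + 1y = 0.01590;  mass: 23.95x + 40.00y = 0.5124
Solving, x = 7.709 × 10^-3 mol, y = 8.194 × 10^-3 mol
mass of LiOH = 7.709 × 10^-3 × 23.95 = 0.1846 g
% LiOH = 0.1846 / 0.5124 × 100 = 36.03 %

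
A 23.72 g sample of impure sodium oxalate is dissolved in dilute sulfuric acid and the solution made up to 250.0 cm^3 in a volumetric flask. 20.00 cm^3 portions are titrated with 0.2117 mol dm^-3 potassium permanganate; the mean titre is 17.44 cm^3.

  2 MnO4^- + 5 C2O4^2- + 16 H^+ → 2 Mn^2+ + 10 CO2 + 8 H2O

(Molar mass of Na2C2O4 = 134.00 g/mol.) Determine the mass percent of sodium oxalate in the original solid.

65.18 %

n(KMnO4) per titration = 0.01744 × 0.2117 = 3.692 × 10^-3 mol
From the 5:2 ratio, n(Na2C2O4) in each aliquot = 5/2 × 3.692 × 10^-3 = 9.230 × 10^-3 mol
n(Na2C2O4) in the whole flask = 9.230 × 10^-3 × 250.0/20.00 = 0.1154 mol
mass of Na2C2O4 = 0.1154 × 134.00 = 15.46 g
% Na2C2O4 = 15.46 / 23.72 × 100 = 65.18 %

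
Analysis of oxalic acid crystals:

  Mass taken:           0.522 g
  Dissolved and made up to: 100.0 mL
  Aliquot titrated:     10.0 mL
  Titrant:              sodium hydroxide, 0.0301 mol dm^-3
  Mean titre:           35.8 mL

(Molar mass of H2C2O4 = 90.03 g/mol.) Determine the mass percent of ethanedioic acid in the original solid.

H2C2O4 + 2 NaOH → Na2C2O4 + 2 H2O
n(NaOH) per titration = 0.0358 × 0.0301 = 1.08 × 10^-3 mol
From the 1:2 ratio, n(H2C2O4) in each aliquot = 1/2 × 1.08 × 10^-3 = 5.39 × 10^-4 mol
n(H2C2O4) in the whole flask = 5.39 × 10^-4 × 100.0/10.0 = 5.39 × 10^-3 mol
mass of H2C2O4 = 5.39 × 10^-3 × 90.03 = 0.485 g
% H2C2O4 = 0.485 / 0.522 × 100 = 92.9 %

92.9 %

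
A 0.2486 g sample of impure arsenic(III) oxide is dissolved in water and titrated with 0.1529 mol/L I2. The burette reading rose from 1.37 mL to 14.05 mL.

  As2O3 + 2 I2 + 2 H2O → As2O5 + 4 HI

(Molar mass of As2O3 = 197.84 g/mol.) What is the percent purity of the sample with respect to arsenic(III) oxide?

n(I2) = 0.01268 L × 0.1529 mol/L = 1.939 × 10^-3 mol
From the 1:2 ratio, n(As2O3) = 1/2 × 1.939 × 10^-3 = 9.694 × 10^-4 mol
mass of As2O3 = 9.694 × 10^-4 × 197.84 g/mol = 0.1918 g
% As2O3 = 0.1918 / 0.2486 × 100 = 77.15 %

77.15 %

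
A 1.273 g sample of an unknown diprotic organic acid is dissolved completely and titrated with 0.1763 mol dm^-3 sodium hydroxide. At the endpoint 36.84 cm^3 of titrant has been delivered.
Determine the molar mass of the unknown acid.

n(NaOH) = 0.03684 L × 0.1763 mol/L = 6.495 × 10^-3 mol
From the 1:2 ratio, n(H2A) = 1/2 × 6.495 × 10^-3 = 3.247 × 10^-3 mol
M = m / n = 1.273 g / 3.247 × 10^-3 mol = 392.0 g/mol

392.0 g/mol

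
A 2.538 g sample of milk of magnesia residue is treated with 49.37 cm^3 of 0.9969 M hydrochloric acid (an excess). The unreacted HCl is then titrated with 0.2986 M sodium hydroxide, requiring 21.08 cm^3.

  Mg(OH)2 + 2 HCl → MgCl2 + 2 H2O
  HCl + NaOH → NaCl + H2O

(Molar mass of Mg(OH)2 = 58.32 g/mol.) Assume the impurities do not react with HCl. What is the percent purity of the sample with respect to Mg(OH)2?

49.32 %

n(HCl) added = 0.04937 × 0.9969 = 0.04922 mol
n(NaOH) used in back-titration = 0.02108 × 0.2986 = 6.294 × 10^-3 mol
n(HCl) left over = 6.294 × 10^-3 mol (1:1 ratio)
n(HCl) consumed by analyte = 0.04922 − 6.294 × 10^-3 = 0.04292 mol
From the 1:2 ratio, n(Mg(OH)2) = 1/2 × 0.04292 = 0.02146 mol
mass of Mg(OH)2 = 0.02146 × 58.32 = 1.252 g
% Mg(OH)2 = 1.252 / 2.538 × 100 = 49.32 %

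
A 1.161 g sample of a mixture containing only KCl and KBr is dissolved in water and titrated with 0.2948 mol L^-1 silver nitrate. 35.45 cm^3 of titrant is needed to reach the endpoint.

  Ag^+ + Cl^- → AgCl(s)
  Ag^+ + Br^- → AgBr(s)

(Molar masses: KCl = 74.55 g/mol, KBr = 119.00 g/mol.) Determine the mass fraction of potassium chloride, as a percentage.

11.94 %

n(AgNO3) = 0.03545 × 0.2948 = 0.01045 mol
Let x = n(KCl), y = n(KBr).
Titrant: 1x + 1y = 0.01045;  mass: 74.55x + 119.00y = 1.161
Solving, x = 1.859 × 10^-3 mol, y = 8.592 × 10^-3 mol
mass of KCl = 1.859 × 10^-3 × 74.55 = 0.1386 g
% KCl = 0.1386 / 1.161 × 100 = 11.94 %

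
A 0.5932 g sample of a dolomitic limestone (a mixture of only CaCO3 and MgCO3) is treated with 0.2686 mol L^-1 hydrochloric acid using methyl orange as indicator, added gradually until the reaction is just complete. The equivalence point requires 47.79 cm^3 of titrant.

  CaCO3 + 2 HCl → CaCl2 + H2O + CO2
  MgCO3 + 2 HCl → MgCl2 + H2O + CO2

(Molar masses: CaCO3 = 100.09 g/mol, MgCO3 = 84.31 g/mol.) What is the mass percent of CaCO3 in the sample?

n(HCl) = 0.04779 × 0.2686 = 0.01284 mol
Let x = n(CaCO3), y = n(MgCO3).
Titrant: 2x + 2y = 0.01284;  mass: 100.09x + 84.31y = 0.5932
Solving, x = 3.300 × 10^-3 mol, y = 3.118 × 10^-3 mol
mass of CaCO3 = 3.300 × 10^-3 × 100.09 = 0.3303 g
% CaCO3 = 0.3303 / 0.5932 × 100 = 55.69 %

55.69 %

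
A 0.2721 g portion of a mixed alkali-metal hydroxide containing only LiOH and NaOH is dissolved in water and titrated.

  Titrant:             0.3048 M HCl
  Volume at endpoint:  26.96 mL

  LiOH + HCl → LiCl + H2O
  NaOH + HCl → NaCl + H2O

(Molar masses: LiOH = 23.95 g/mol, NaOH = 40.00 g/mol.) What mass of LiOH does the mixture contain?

0.08445 g

n(HCl) = 0.02696 × 0.3048 = 8.217 × 10^-3 mol
Let x = n(LiOH), y = n(NaOH).
Titrant: 1x + 1y = 8.217 × 10^-3;  mass: 23.95x + 40.00y = 0.2721
Solving, x = 3.526 × 10^-3 mol, y = 4.691 × 10^-3 mol
mass of LiOH = 3.526 × 10^-3 × 23.95 = 0.08445 g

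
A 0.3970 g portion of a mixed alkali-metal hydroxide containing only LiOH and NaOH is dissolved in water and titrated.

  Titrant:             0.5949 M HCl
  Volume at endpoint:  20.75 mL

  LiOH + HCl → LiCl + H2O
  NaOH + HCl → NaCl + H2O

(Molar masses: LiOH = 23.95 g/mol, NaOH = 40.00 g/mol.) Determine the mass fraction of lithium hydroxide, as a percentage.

36.37 %

n(HCl) = 0.02075 × 0.5949 = 0.01234 mol
Let x = n(LiOH), y = n(NaOH).
Titrant: 1x + 1y = 0.01234;  mass: 23.95x + 40.00y = 0.3970
Solving, x = 6.029 × 10^-3 mol, y = 6.315 × 10^-3 mol
mass of LiOH = 6.029 × 10^-3 × 23.95 = 0.1444 g
% LiOH = 0.1444 / 0.3970 × 100 = 36.37 %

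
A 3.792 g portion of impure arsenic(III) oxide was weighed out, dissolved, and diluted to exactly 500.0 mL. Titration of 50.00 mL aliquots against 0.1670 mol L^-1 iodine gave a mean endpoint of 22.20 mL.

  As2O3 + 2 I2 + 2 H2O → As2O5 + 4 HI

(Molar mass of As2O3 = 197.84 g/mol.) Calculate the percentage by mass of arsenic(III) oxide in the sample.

n(I2) per titration = 0.02220 × 0.1670 = 3.707 × 10^-3 mol
From the 1:2 ratio, n(As2O3) in each aliquot = 1/2 × 3.707 × 10^-3 = 1.854 × 10^-3 mol
n(As2O3) in the whole flask = 1.854 × 10^-3 × 500.0/50.00 = 0.01854 mol
mass of As2O3 = 0.01854 × 197.84 = 3.667 g
% As2O3 = 3.667 / 3.792 × 100 = 96.71 %

96.71 %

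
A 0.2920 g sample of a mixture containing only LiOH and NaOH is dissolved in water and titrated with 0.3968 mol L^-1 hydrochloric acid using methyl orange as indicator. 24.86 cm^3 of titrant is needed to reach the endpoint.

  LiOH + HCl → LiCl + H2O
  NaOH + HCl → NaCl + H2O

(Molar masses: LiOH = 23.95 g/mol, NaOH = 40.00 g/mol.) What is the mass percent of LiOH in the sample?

52.42 %

n(HCl) = 0.02486 × 0.3968 = 9.864 × 10^-3 mol
Let x = n(LiOH), y = n(NaOH).
Titrant: 1x + 1y = 9.864 × 10^-3;  mass: 23.95x + 40.00y = 0.2920
Solving, x = 6.391 × 10^-3 mol, y = 3.473 × 10^-3 mol
mass of LiOH = 6.391 × 10^-3 × 23.95 = 0.1531 g
% LiOH = 0.1531 / 0.2920 × 100 = 52.42 %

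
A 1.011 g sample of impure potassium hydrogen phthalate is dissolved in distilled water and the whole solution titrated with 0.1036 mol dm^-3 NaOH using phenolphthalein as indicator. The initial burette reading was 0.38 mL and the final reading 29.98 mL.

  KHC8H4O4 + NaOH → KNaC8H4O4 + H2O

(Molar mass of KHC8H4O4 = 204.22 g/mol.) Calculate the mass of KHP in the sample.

n(NaOH) = 0.02960 L × 0.1036 mol/L = 3.067 × 10^-3 mol
n(KHC8H4O4) = 3.067 × 10^-3 mol (1:1 ratio)
mass of KHC8H4O4 = 3.067 × 10^-3 × 204.22 g/mol = 0.6263 g

0.6263 g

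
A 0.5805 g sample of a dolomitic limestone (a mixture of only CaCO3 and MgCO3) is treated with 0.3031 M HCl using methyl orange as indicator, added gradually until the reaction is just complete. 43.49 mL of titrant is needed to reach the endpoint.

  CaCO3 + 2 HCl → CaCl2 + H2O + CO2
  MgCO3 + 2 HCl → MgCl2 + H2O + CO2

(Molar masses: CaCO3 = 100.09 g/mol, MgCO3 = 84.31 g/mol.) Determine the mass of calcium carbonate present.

0.1574 g

n(HCl) = 0.04349 × 0.3031 = 0.01318 mol
Let x = n(CaCO3), y = n(MgCO3).
Titrant: 2x + 2y = 0.01318;  mass: 100.09x + 84.31y = 0.5805
Solving, x = 1.573 × 10^-3 mol, y = 5.018 × 10^-3 mol
mass of CaCO3 = 1.573 × 10^-3 × 100.09 = 0.1574 g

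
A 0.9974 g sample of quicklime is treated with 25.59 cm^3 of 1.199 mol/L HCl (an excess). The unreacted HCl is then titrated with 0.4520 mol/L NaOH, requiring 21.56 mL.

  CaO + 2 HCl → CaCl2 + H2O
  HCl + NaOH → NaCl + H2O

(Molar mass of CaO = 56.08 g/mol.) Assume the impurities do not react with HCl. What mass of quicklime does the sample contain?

n(HCl) added = 0.02559 × 1.199 = 0.03068 mol
n(NaOH) used in back-titration = 0.02156 × 0.4520 = 9.745 × 10^-3 mol
n(HCl) left over = 9.745 × 10^-3 mol (1:1 ratio)
n(HCl) consumed by analyte = 0.03068 − 9.745 × 10^-3 = 0.02094 mol
From the 1:2 ratio, n(CaO) = 1/2 × 0.02094 = 0.01047 mol
mass of CaO = 0.01047 × 56.08 = 0.5871 g

0.5871 g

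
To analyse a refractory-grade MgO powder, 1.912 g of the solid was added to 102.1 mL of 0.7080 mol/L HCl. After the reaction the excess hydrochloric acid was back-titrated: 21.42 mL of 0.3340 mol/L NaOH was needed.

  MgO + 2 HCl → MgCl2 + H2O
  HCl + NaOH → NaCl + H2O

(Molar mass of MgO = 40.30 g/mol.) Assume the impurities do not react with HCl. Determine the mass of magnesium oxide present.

n(HCl) added = 0.1021 × 0.7080 = 0.07229 mol
n(NaOH) used in back-titration = 0.02142 × 0.3340 = 7.154 × 10^-3 mol
n(HCl) left over = 7.154 × 10^-3 mol (1:1 ratio)
n(HCl) consumed by analyte = 0.07229 − 7.154 × 10^-3 = 0.06513 mol
From the 1:2 ratio, n(MgO) = 1/2 × 0.06513 = 0.03257 mol
mass of MgO = 0.03257 × 40.30 = 1.312 g

1.312 g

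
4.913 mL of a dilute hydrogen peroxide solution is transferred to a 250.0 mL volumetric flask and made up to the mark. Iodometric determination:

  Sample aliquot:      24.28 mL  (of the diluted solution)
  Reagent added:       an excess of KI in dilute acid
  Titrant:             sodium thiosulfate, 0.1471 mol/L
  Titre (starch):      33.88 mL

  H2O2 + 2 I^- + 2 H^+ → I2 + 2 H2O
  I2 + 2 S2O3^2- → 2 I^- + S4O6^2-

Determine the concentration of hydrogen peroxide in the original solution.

5.222 mol/L

n(S2O3^2-) = 0.03388 × 0.1471 = 4.984 × 10^-3 mol
n(I2) = n(S2O3^2-)/2 = 2.492 × 10^-3 mol
n(H2O2) in the aliquot = 2.492 × 10^-3 mol (1:1 ratio)
[H2O2]_dilute = 2.492 × 10^-3 / 0.02428 = 0.1026 mol/L
[H2O2]_original = 0.1026 × 250.0/4.913 = 5.222 mol/L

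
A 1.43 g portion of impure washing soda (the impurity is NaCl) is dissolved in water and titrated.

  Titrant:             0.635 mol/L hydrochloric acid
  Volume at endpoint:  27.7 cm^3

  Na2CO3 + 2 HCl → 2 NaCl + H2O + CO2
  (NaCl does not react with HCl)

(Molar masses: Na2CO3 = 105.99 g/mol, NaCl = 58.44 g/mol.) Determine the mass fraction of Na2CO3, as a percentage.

n(HCl) = 0.0277 × 0.635 = 0.0176 mol
Let x = n(Na2CO3), y = n(NaCl).
Titrant: 2x = 0.0176;  mass: 105.99x + 58.44y = 1.43
Solving, x = 8.79 × 10^-3 mol, y = 8.52 × 10^-3 mol
mass of Na2CO3 = 8.79 × 10^-3 × 105.99 = 0.932 g
% Na2CO3 = 0.932 / 1.43 × 100 = 65.2 %

65.2 %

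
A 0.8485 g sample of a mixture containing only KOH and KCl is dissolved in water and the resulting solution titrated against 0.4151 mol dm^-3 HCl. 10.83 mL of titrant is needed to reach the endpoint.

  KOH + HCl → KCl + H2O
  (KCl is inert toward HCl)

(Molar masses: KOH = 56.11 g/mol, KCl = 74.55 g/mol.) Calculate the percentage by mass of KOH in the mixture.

29.73 %

n(HCl) = 0.01083 × 0.4151 = 4.496 × 10^-3 mol
Let x = n(KOH), y = n(KCl).
Titrant: 1x = 4.496 × 10^-3;  mass: 56.11x + 74.55y = 0.8485
Solving, x = 4.496 × 10^-3 mol, y = 7.998 × 10^-3 mol
mass of KOH = 4.496 × 10^-3 × 56.11 = 0.2522 g
% KOH = 0.2522 / 0.8485 × 100 = 29.73 %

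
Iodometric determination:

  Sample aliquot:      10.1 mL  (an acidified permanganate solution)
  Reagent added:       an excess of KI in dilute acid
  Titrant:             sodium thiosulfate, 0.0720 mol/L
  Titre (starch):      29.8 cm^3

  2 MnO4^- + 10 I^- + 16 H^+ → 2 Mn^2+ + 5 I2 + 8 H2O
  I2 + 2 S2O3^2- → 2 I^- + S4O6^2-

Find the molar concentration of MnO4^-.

0.0425 mol/L

n(S2O3^2-) = 0.0298 × 0.0720 = 2.15 × 10^-3 mol
n(I2) = n(S2O3^2-)/2 = 1.07 × 10^-3 mol
From the 2:5 ratio, n(MnO4^-) in the aliquot = 2/5 × 1.07 × 10^-3 = 4.29 × 10^-4 mol
[MnO4^-] = 4.29 × 10^-4 / 0.0101 = 0.0425 mol/L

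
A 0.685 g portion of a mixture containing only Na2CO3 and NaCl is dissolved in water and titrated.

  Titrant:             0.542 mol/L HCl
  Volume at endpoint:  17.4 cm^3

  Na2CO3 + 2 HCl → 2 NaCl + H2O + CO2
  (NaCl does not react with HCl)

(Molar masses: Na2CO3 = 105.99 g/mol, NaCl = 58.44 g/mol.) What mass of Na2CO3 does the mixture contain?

0.500 g

n(HCl) = 0.0174 × 0.542 = 9.43 × 10^-3 mol
Let x = n(Na2CO3), y = n(NaCl).
Titrant: 2x = 9.43 × 10^-3;  mass: 105.99x + 58.44y = 0.685
Solving, x = 4.72 × 10^-3 mol, y = 3.17 × 10^-3 mol
mass of Na2CO3 = 4.72 × 10^-3 × 105.99 = 0.500 g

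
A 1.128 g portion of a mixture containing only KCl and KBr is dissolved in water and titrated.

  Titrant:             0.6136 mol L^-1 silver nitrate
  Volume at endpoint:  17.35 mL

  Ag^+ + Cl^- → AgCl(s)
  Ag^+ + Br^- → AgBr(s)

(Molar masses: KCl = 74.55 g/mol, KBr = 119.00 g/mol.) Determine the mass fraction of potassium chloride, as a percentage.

n(AgNO3) = 0.01735 × 0.6136 = 0.01065 mol
Let x = n(KCl), y = n(KBr).
Titrant: 1x + 1y = 0.01065;  mass: 74.55x + 119.00y = 1.128
Solving, x = 3.124 × 10^-3 mol, y = 7.522 × 10^-3 mol
mass of KCl = 3.124 × 10^-3 × 74.55 = 0.2329 g
% KCl = 0.2329 / 1.128 × 100 = 20.65 %

20.65 %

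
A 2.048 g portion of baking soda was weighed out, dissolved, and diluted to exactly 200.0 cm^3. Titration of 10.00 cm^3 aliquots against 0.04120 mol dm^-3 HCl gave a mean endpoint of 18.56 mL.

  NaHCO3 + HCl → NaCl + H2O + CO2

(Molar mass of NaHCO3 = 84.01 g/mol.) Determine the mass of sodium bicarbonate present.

n(HCl) per titration = 0.01856 × 0.04120 = 7.647 × 10^-4 mol
n(NaHCO3) in each aliquot = 7.647 × 10^-4 mol (1:1 ratio)
n(NaHCO3) in the whole flask = 7.647 × 10^-4 × 200.0/10.00 = 0.01529 mol
mass of NaHCO3 = 0.01529 × 84.01 = 1.285 g

1.285 g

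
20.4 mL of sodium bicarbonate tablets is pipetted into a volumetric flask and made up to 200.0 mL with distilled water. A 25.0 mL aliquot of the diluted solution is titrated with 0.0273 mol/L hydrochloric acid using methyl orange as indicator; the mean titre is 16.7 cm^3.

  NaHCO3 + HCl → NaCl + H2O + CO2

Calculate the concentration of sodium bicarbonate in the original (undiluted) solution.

0.179 mol/L

n(HCl) = 0.0167 × 0.0273 = 4.56 × 10^-4 mol
n(NaHCO3) in the aliquot = 4.56 × 10^-4 mol (1:1 ratio)
[NaHCO3]_dilute = 4.56 × 10^-4 / 0.0250 = 0.0182 mol/L
Dilution factor = 200.0 / 20.4 = 9.804
[NaHCO3]_stock = 0.0182 × 9.804 = 0.179 mol/L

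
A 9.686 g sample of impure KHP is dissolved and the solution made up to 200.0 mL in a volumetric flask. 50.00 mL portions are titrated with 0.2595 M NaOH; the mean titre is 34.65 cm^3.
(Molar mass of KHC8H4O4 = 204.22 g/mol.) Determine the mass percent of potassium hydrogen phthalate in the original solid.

75.83 %

KHC8H4O4 + NaOH → KNaC8H4O4 + H2O
n(NaOH) per titration = 0.03465 × 0.2595 = 8.992 × 10^-3 mol
n(KHC8H4O4) in each aliquot = 8.992 × 10^-3 mol (1:1 ratio)
n(KHC8H4O4) in the whole flask = 8.992 × 10^-3 × 200.0/50.00 = 0.03597 mol
mass of KHC8H4O4 = 0.03597 × 204.22 = 7.345 g
% KHC8H4O4 = 7.345 / 9.686 × 100 = 75.83 %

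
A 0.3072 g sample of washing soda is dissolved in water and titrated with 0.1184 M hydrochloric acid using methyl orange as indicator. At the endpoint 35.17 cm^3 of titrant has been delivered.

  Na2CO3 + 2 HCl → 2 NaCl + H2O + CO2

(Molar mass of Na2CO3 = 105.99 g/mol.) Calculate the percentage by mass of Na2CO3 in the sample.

71.84 %

n(HCl) = 0.03517 L × 0.1184 mol/L = 4.164 × 10^-3 mol
From the 1:2 ratio, n(Na2CO3) = 1/2 × 4.164 × 10^-3 = 2.082 × 10^-3 mol
mass of Na2CO3 = 2.082 × 10^-3 × 105.99 g/mol = 0.2207 g
% Na2CO3 = 0.2207 / 0.3072 × 100 = 71.84 %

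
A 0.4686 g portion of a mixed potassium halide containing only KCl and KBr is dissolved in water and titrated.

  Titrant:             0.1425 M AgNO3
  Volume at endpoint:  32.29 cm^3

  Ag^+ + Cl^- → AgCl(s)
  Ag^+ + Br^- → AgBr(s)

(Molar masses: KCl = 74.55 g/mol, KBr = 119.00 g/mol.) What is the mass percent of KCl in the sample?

28.26 %

n(AgNO3) = 0.03229 × 0.1425 = 4.601 × 10^-3 mol
Let x = n(KCl), y = n(KBr).
Titrant: 1x + 1y = 4.601 × 10^-3;  mass: 74.55x + 119.00y = 0.4686
Solving, x = 1.776 × 10^-3 mol, y = 2.825 × 10^-3 mol
mass of KCl = 1.776 × 10^-3 × 74.55 = 0.1324 g
% KCl = 0.1324 / 0.4686 × 100 = 28.26 %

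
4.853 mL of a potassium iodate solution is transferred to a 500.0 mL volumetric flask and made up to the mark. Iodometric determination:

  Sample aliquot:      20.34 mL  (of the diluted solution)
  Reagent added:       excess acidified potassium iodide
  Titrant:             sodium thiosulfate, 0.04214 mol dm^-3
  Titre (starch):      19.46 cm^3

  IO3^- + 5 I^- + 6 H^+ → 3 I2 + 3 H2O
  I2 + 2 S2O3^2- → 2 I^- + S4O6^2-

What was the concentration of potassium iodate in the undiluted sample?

0.6923 mol/L

n(S2O3^2-) = 0.01946 × 0.04214 = 8.200 × 10^-4 mol
n(I2) = n(S2O3^2-)/2 = 4.100 × 10^-4 mol
From the 1:3 ratio, n(IO3^-) in the aliquot = 1/3 × 4.100 × 10^-4 = 1.367 × 10^-4 mol
[IO3^-]_dilute = 1.367 × 10^-4 / 0.02034 = 0.006719 mol/L
[IO3^-]_original = 0.006719 × 500.0/4.853 = 0.6923 mol/L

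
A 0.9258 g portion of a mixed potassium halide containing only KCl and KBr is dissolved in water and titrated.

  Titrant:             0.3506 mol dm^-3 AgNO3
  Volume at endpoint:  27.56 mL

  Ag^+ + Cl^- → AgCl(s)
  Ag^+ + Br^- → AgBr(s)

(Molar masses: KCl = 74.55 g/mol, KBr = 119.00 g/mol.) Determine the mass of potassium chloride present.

0.3758 g

n(AgNO3) = 0.02756 × 0.3506 = 9.663 × 10^-3 mol
Let x = n(KCl), y = n(KBr).
Titrant: 1x + 1y = 9.663 × 10^-3;  mass: 74.55x + 119.00y = 0.9258
Solving, x = 5.040 × 10^-3 mol, y = 4.622 × 10^-3 mol
mass of KCl = 5.040 × 10^-3 × 74.55 = 0.3758 g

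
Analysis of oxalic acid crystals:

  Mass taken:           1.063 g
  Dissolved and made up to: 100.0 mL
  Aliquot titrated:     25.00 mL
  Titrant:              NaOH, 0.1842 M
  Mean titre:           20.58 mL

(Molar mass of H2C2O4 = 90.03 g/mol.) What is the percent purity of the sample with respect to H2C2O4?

64.21 %

H2C2O4 + 2 NaOH → Na2C2O4 + 2 H2O
n(NaOH) per titration = 0.02058 × 0.1842 = 3.791 × 10^-3 mol
From the 1:2 ratio, n(H2C2O4) in each aliquot = 1/2 × 3.791 × 10^-3 = 1.895 × 10^-3 mol
n(H2C2O4) in the whole flask = 1.895 × 10^-3 × 100.0/25.00 = 7.582 × 10^-3 mol
mass of H2C2O4 = 7.582 × 10^-3 × 90.03 = 0.6826 g
% H2C2O4 = 0.6826 / 1.063 × 100 = 64.21 %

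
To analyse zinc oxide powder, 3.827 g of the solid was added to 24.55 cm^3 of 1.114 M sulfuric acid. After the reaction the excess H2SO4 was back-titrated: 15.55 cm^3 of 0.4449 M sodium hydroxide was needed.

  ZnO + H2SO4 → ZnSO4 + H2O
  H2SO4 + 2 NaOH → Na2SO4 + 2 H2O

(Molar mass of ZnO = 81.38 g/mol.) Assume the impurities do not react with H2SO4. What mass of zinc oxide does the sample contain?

1.944 g

n(H2SO4) added = 0.02455 × 1.114 = 0.02735 mol
n(NaOH) used in back-titration = 0.01555 × 0.4449 = 6.918 × 10^-3 mol
From the 1:2 ratio, n(H2SO4) left over = 1/2 × 6.918 × 10^-3 = 3.459 × 10^-3 mol
n(H2SO4) consumed by analyte = 0.02735 − 3.459 × 10^-3 = 0.02389 mol
n(ZnO) = 0.02389 mol (1:1 ratio)
mass of ZnO = 0.02389 × 81.38 = 1.944 g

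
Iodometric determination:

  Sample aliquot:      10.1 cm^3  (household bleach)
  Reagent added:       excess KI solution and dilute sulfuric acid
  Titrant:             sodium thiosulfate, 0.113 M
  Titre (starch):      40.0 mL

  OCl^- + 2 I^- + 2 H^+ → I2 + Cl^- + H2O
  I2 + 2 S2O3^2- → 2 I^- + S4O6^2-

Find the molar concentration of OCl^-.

0.224 M

n(S2O3^2-) = 0.0400 × 0.113 = 4.52 × 10^-3 mol
n(I2) = n(S2O3^2-)/2 = 2.26 × 10^-3 mol
n(OCl^-) in the aliquot = 2.26 × 10^-3 mol (1:1 ratio)
[OCl^-] = 2.26 × 10^-3 / 0.0101 = 0.224 mol/L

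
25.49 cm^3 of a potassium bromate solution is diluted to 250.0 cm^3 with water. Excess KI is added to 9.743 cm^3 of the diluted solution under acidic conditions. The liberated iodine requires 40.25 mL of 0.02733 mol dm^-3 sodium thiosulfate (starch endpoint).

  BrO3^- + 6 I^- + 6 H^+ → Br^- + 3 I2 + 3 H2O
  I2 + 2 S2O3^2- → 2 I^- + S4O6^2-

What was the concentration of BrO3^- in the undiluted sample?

0.1846 mol/L

n(S2O3^2-) = 0.04025 × 0.02733 = 1.100 × 10^-3 mol
n(I2) = n(S2O3^2-)/2 = 5.500 × 10^-4 mol
From the 1:3 ratio, n(BrO3^-) in the aliquot = 1/3 × 5.500 × 10^-4 = 1.833 × 10^-4 mol
[BrO3^-]_dilute = 1.833 × 10^-4 / 0.009743 = 0.01882 mol/L
[BrO3^-]_original = 0.01882 × 250.0/25.49 = 0.1846 mol/L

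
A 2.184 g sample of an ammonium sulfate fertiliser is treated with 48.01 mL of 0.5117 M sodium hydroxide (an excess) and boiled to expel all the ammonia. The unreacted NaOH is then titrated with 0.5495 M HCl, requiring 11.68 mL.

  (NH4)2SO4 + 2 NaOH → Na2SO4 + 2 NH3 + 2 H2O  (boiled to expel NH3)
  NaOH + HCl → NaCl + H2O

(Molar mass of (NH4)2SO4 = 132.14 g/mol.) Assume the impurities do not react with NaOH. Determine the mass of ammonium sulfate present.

n(NaOH) added = 0.04801 × 0.5117 = 0.02457 mol
n(HCl) used in back-titration = 0.01168 × 0.5495 = 6.418 × 10^-3 mol
n(NaOH) left over = 6.418 × 10^-3 mol (1:1 ratio)
n(NaOH) consumed by analyte = 0.02457 − 6.418 × 10^-3 = 0.01815 mol
From the 1:2 ratio, n((NH4)2SO4) = 1/2 × 0.01815 = 9.074 × 10^-3 mol
mass of (NH4)2SO4 = 9.074 × 10^-3 × 132.14 = 1.199 g

1.199 g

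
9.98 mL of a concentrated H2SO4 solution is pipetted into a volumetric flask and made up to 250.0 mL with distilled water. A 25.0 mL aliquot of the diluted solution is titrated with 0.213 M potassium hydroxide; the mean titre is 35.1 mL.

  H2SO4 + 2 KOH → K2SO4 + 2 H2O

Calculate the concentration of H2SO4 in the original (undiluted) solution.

3.75 M

n(KOH) = 0.0351 × 0.213 = 7.48 × 10^-3 mol
From the 1:2 ratio, n(H2SO4) in the aliquot = 1/2 × 7.48 × 10^-3 = 3.74 × 10^-3 mol
[H2SO4]_dilute = 3.74 × 10^-3 / 0.0250 = 0.150 mol/L
Dilution factor = 250.0 / 9.98 = 25.05
[H2SO4]_stock = 0.150 × 25.05 = 3.75 mol/L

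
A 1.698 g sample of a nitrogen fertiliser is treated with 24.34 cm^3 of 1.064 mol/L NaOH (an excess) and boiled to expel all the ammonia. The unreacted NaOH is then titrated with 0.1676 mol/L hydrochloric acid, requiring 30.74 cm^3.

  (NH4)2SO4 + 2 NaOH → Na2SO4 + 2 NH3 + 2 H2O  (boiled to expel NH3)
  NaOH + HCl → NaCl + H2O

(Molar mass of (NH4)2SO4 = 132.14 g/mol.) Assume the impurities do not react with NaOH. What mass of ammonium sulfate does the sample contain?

1.371 g

n(NaOH) added = 0.02434 × 1.064 = 0.02590 mol
n(HCl) used in back-titration = 0.03074 × 0.1676 = 5.152 × 10^-3 mol
n(NaOH) left over = 5.152 × 10^-3 mol (1:1 ratio)
n(NaOH) consumed by analyte = 0.02590 − 5.152 × 10^-3 = 0.02075 mol
From the 1:2 ratio, n((NH4)2SO4) = 1/2 × 0.02075 = 0.01037 mol
mass of (NH4)2SO4 = 0.01037 × 132.14 = 1.371 g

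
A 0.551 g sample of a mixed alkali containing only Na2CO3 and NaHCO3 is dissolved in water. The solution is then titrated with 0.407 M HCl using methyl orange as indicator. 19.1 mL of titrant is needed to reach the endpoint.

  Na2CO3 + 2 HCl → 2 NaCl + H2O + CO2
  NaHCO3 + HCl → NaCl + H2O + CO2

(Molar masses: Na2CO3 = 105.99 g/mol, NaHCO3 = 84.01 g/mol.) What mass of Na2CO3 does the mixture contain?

0.174 g

n(HCl) = 0.0191 × 0.407 = 7.77 × 10^-3 mol
Let x = n(Na2CO3), y = n(NaHCO3).
Titrant: 2x + 1y = 7.77 × 10^-3;  mass: 105.99x + 84.01y = 0.551
Solving, x = 1.65 × 10^-3 mol, y = 4.48 × 10^-3 mol
mass of Na2CO3 = 1.65 × 10^-3 × 105.99 = 0.174 g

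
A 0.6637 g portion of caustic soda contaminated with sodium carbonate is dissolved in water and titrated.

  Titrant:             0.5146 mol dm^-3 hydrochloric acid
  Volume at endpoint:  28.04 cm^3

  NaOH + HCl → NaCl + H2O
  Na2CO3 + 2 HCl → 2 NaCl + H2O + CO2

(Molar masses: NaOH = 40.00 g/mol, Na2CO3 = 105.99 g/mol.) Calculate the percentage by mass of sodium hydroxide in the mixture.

n(HCl) = 0.02804 × 0.5146 = 0.01443 mol
Let x = n(NaOH), y = n(Na2CO3).
Titrant: 1x + 2y = 0.01443;  mass: 40.00x + 105.99y = 0.6637
Solving, x = 7.771 × 10^-3 mol, y = 3.329 × 10^-3 mol
mass of NaOH = 7.771 × 10^-3 × 40.00 = 0.3108 g
% NaOH = 0.3108 / 0.6637 × 100 = 46.83 %

46.83 %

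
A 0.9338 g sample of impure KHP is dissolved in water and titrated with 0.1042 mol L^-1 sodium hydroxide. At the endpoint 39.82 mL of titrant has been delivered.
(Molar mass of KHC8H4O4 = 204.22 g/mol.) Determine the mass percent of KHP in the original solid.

KHC8H4O4 + NaOH → KNaC8H4O4 + H2O
n(NaOH) = 0.03982 L × 0.1042 mol/L = 4.149 × 10^-3 mol
n(KHC8H4O4) = 4.149 × 10^-3 mol (1:1 ratio)
mass of KHC8H4O4 = 4.149 × 10^-3 × 204.22 g/mol = 0.8474 g
% KHC8H4O4 = 0.8474 / 0.9338 × 100 = 90.74 %

90.74 %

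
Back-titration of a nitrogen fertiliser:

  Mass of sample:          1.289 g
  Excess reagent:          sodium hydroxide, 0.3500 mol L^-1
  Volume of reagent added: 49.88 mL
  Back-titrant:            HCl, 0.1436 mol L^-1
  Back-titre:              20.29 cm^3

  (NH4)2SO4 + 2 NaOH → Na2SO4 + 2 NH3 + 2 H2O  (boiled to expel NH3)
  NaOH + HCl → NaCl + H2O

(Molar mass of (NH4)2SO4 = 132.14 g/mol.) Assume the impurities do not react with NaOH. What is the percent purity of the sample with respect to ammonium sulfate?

n(NaOH) added = 0.04988 × 0.3500 = 0.01746 mol
n(HCl) used in back-titration = 0.02029 × 0.1436 = 2.914 × 10^-3 mol
n(NaOH) left over = 2.914 × 10^-3 mol (1:1 ratio)
n(NaOH) consumed by analyte = 0.01746 − 2.914 × 10^-3 = 0.01454 mol
From the 1:2 ratio, n((NH4)2SO4) = 1/2 × 0.01454 = 7.272 × 10^-3 mol
mass of (NH4)2SO4 = 7.272 × 10^-3 × 132.14 = 0.9609 g
% (NH4)2SO4 = 0.9609 / 1.289 × 100 = 74.55 %

74.55 %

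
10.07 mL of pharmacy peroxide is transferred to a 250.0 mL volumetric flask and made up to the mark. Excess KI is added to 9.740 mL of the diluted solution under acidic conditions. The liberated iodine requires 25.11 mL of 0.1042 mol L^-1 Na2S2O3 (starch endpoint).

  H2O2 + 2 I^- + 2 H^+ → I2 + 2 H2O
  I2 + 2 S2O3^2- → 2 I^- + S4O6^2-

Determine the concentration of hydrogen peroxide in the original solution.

n(S2O3^2-) = 0.02511 × 0.1042 = 2.616 × 10^-3 mol
n(I2) = n(S2O3^2-)/2 = 1.308 × 10^-3 mol
n(H2O2) in the aliquot = 1.308 × 10^-3 mol (1:1 ratio)
[H2O2]_dilute = 1.308 × 10^-3 / 0.009740 = 0.1343 mol/L
[H2O2]_original = 0.1343 × 250.0/10.07 = 3.335 mol/L

3.335 mol/L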